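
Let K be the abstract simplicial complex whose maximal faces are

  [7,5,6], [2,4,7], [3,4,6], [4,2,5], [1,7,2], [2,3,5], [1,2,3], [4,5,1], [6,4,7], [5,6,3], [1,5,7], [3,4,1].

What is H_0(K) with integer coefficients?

H_0 ≅ Z.

Fix the vertex order 1 < 2 < 3 < 4 < 5 < 6 < 7 and write every simplex with vertices in increasing order. Then dim K = 2 and the simplices of K are:

  0-simplices (7): [1], [2], [3], [4], [5], [6], [7]
  1-simplices (18): [1,2], [1,3], [1,4], [1,5], [1,7], [2,3], [2,4], [2,5], [2,7], [3,4], [3,5], [3,6], [4,5], [4,6], [4,7], [5,6], [5,7], [6,7]
  2-simplices (12): [1,2,3], [1,2,7], [1,3,4], [1,4,5], [1,5,7], [2,3,5], [2,4,5], [2,4,7], [3,4,6], [3,5,6], [4,6,7], [5,6,7]

giving chain groups C_0 ≅ Z^7, C_1 ≅ Z^18, C_2 ≅ Z^12.

The boundary map ∂_1: C_1 → C_0 maps an edge to its endpoints' difference, ∂[p,q] = q − p. For instance
  ∂[1,7] = [7] − [1].
This gives a 7×18 integer matrix of rank 6; reducing to Smith normal form yields diagonal entries (1,1,1,1,1,1).

The boundary map ∂_2: C_2 → C_1 sends each 2-simplex [p,q,r] to [q,r] − [p,r] + [p,q]. For instance
  ∂[2,4,5] = [4,5] − [2,5] + [2,4],
  ∂[1,2,3] = [2,3] − [1,3] + [1,2].
The resulting 18×12 matrix has rank 12, and its Smith normal form has invariant factors (1,1,1,1,1,1,1,1,1,1,1,2).

Computing H_k = (kernel of ∂_k) / (image of ∂_{k+1}):

  H_0: rank C_0 − rank ∂_1 = 7 − 6 = 1, and the invariant factors of ∂_1 are all 1, so H_0 ≅ Z.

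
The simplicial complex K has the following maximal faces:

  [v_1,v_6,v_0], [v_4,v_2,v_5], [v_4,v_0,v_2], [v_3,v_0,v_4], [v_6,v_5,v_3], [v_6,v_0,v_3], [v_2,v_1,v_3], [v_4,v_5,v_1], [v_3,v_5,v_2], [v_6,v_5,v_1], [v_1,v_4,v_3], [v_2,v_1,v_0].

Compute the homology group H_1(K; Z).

H_1 = Z/2.

Order the vertices as v_0 < v_1 < v_2 < v_3 < v_4 < v_5 < v_6. Listing each simplex with vertices in this order, K has dimension 2 with simplices:

  0-simplices (7): [v_0], [v_1], [v_2], [v_3], [v_4], [v_5], [v_6]
  1-simplices (18): (18 of them)
  2-simplices (12): (12 of them)

Hence C_0 ≅ Z^7, C_1 ≅ Z^18, C_2 ≅ Z^12.

∂_1: C_1 → C_0 is given by ∂[p,q] = [q] − [p].
The resulting 7×18 matrix has rank 6, and its Smith normal form has invariant factors (1,1,1,1,1,1).

Boundary ∂_2: C_2 → C_1 maps a triangle to the signed sum of its edges. For instance
  ∂[v_0,v_1,v_2] = [v_1,v_2] − [v_0,v_2] + [v_0,v_1],
  ∂[v_1,v_2,v_3] = [v_2,v_3] − [v_1,v_3] + [v_1,v_2].
As a 18×12 matrix over Z this has rank 12, with invariant factors (1,1,1,1,1,1,1,1,1,1,1,2).

Now H_k = ker ∂_k / im ∂_{k+1}, so:

  H_1: rank ker ∂_1 − rank ∂_2 = (18 − 6) − 12 = 0, and ∂_2 has invariant factor 2 > 1, so H_1 ≅ Z/2.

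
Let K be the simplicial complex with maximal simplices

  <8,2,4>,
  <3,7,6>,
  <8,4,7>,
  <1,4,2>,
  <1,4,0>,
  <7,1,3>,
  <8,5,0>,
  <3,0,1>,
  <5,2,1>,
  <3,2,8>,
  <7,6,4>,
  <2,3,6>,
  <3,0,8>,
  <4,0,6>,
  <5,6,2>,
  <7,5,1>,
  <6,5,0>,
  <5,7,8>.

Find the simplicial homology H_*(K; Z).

We work with the vertex ordering 0 < 1 < 2 < 3 < 4 < 5 < 6 < 7 < 8. The simplices of K, each written with vertices in increasing order, are:

  0-simplices (9): [0], [1], [2], [3], [4], [5], [6], [7], [8]
  1-simplices (27): (27 of them)
  2-simplices (18): [0,1,3], [0,1,4], [0,3,8], [0,4,6], [0,5,6], [0,5,8], [1,2,4], [1,2,5], [1,3,7], [1,5,7], [2,3,6], [2,3,8], [2,4,8], [2,5,6], [3,6,7], [4,6,7], [4,7,8], [5,7,8]

Hence C_0 ≅ Z^9, C_1 ≅ Z^27, C_2 ≅ Z^18.

∂_1: C_1 → C_0 maps an edge to its endpoints' difference, ∂[p,q] = q − p. For instance
  ∂[2,4] = [4] − [2].
This gives a 9×27 integer matrix of rank 8; reducing to Smith normal form yields diagonal entries (1,1,1,1,1,1,1,1).

∂_2: C_2 → C_1 maps a triangle to the signed sum of its edges. For instance
  ∂[2,4,8] = [4,8] − [2,8] + [2,4],
  ∂[2,3,8] = [3,8] − [2,8] + [2,3].
This gives a 27×18 integer matrix of rank 17; reducing to Smith normal form yields diagonal entries (1,1,1,1,1,1,1,1,1,1,1,1,1,1,1,1,1).

From H_k ≅ ker(∂_k) / im(∂_{k+1}) we obtain:

  H_0: rank C_0 − rank ∂_1 = 9 − 8 = 1, and the invariant factors of ∂_1 are all 1, so H_0 ≅ Z.
  H_1: rank ker ∂_1 − rank ∂_2 = (27 − 8) − 17 = 2, and the invariant factors of ∂_2 are all 1, so H_1 ≅ Z^2.
  H_2: rank ker ∂_2 − rank ∂_3 = (18 − 17) − 0 = 1, and there is no ∂_3, so H_2 ≅ Z.

As a check, the Euler characteristic is 9 − 27 + 18 = 0, which agrees with 1 − 2 + 1 = 0.

H_0 = Z,  H_1 = Z^2,  H_2 = Z.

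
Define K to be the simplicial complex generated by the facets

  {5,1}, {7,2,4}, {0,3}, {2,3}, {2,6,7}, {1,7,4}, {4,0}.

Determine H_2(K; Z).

Order the vertices as 0 < 1 < 2 < 3 < 4 < 5 < 6 < 7. Listing each simplex with vertices in this order, K has dimension 2 with simplices:

  0-simplices (8): [0], [1], [2], [3], [4], [5], [6], [7]
  1-simplices (11): [0,3], [0,4], [1,4], [1,5], [1,7], [2,3], [2,4], [2,6], [2,7], [4,7], [6,7]
  2-simplices (3): [1,4,7], [2,4,7], [2,6,7]

so the chain groups are C_0 ≅ Z^8, C_1 ≅ Z^11, C_2 ≅ Z^3.

Boundary ∂_1: C_1 → C_0 is given by ∂[p,q] = [q] − [p]. For instance
  ∂[0,3] = [3] − [0].
The 8×11 boundary matrix has rank 7 and Smith normal form diag(1,1,1,1,1,1,1).

Boundary ∂_2: C_2 → C_1 sends each 2-simplex [p,q,r] to [q,r] − [p,r] + [p,q]. For instance
  ∂[2,4,7] = [4,7] − [2,7] + [2,4],
  ∂[1,4,7] = [4,7] − [1,7] + [1,4].
The 11×3 boundary matrix has rank 3 and Smith normal form diag(1,1,1).

Now H_k = ker ∂_k / im ∂_{k+1}, so:

  H_2: rank ker ∂_2 − rank ∂_3 = (3 − 3) − 0 = 0, and there is no ∂_3, so H_2 ≅ 0.

H_2 = 0.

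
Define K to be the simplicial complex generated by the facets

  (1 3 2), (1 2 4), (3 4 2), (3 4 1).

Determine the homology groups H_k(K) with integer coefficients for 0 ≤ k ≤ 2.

H_0 = Z,  H_1 = 0,  H_2 = Z.

Take the total order 1 < 2 < 3 < 4 on the vertex set. Then K (dimension 2) consists of the simplices:

  0-simplices (4): [1], [2], [3], [4]
  1-simplices (6): [1,2], [1,3], [1,4], [2,3], [2,4], [3,4]
  2-simplices (4): [1,2,3], [1,2,4], [1,3,4], [2,3,4]

giving chain groups C_0 ≅ Z^4, C_1 ≅ Z^6, C_2 ≅ Z^4.

The boundary map ∂_1: C_1 → C_0 maps an edge to its endpoints' difference, ∂[p,q] = q − p.
The 4×6 boundary matrix has rank 3 and Smith normal form diag(1,1,1).

The boundary map ∂_2: C_2 → C_1 sends each 2-simplex [p,q,r] to [q,r] − [p,r] + [p,q]. For instance
  ∂[1,2,3] = [2,3] − [1,3] + [1,2],
  ∂[1,3,4] = [3,4] − [1,4] + [1,3].
As a 6×4 matrix over Z this has rank 3, with invariant factors (1,1,1).

From H_k ≅ ker(∂_k) / im(∂_{k+1}) we obtain:

  H_0: rank C_0 − rank ∂_1 = 4 − 3 = 1, and the invariant factors of ∂_1 are all 1, so H_0 ≅ Z.
  H_1: rank ker ∂_1 − rank ∂_2 = (6 − 3) − 3 = 0, and the invariant factors of ∂_2 are all 1, so H_1 ≅ 0.
  H_2: rank ker ∂_2 − rank ∂_3 = (4 − 3) − 0 = 1, and there is no ∂_3, so H_2 ≅ Z.

(K is a triangulation of the 2-sphere S^2.)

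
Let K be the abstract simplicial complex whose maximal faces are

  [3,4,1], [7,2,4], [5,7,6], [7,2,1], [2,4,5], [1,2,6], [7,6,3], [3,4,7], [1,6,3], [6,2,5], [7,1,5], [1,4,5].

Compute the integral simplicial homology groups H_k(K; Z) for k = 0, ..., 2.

We work with the vertex ordering 1 < 2 < 3 < 4 < 5 < 6 < 7. The simplices of K, each written with vertices in increasing order, are:

  0-simplices (7): [1], [2], [3], [4], [5], [6], [7]
  1-simplices (18): [1,2], [1,3], [1,4], [1,5], [1,6], [1,7], [2,4], [2,5], [2,6], [2,7], [3,4], [3,6], [3,7], [4,5], [4,7], [5,6], [5,7], [6,7]
  2-simplices (12): [1,2,6], [1,2,7], [1,3,4], [1,3,6], [1,4,5], [1,5,7], [2,4,5], [2,4,7], [2,5,6], [3,4,7], [3,6,7], [5,6,7]

giving chain groups C_0 ≅ Z^7, C_1 ≅ Z^18, C_2 ≅ Z^12.

∂_1: C_1 → C_0 maps an edge to its endpoints' difference, ∂[p,q] = q − p. For instance
  ∂[2,6] = [6] − [2].
The 7×18 boundary matrix has rank 6 and Smith normal form diag(1,1,1,1,1,1).

The boundary map ∂_2: C_2 → C_1 acts by ∂[p,q,r] = [q,r] − [p,r] + [p,q]. For instance
  ∂[1,3,4] = [3,4] − [1,4] + [1,3],
  ∂[1,5,7] = [5,7] − [1,7] + [1,5].
This gives a 18×12 integer matrix of rank 12; reducing to Smith normal form yields diagonal entries (1,1,1,1,1,1,1,1,1,1,1,2).

Computing H_k = (kernel of ∂_k) / (image of ∂_{k+1}):

  H_0: rank C_0 − rank ∂_1 = 7 − 6 = 1, and the invariant factors of ∂_1 are all 1, so H_0 = Z.
  H_1: rank ker ∂_1 − rank ∂_2 = (18 − 6) − 12 = 0, and ∂_2 has invariant factor 2 > 1, so H_1 = Z/2.
  H_2: rank ker ∂_2 − rank ∂_3 = (12 − 12) − 0 = 0, and there is no ∂_3, so H_2 = 0.

H_0 = Z,  H_1 = Z/2,  H_2 = 0.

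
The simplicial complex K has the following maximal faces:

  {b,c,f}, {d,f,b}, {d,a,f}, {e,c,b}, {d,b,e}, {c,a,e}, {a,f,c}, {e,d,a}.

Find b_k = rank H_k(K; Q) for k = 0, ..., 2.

We work with the vertex ordering a < b < c < d < e < f. The simplices of K, each written with vertices in increasing order, are:

  0-simplices (6): a, b, c, d, e, f
  1-simplices (12): ac, ad, ae, af, bc, bd, be, bf, ce, cf, de, df
  2-simplices (8): ace, acf, ade, adf, bce, bcf, bde, bdf

giving chain groups C_0 ≅ Z^6, C_1 ≅ Z^12, C_2 ≅ Z^8.

∂_1: C_1 → C_0 sends each edge [p,q] (with p < q) to q − p. For instance
  ∂ce = e − c.
The resulting 6×12 matrix has rank 5, and its Smith normal form has invariant factors (1,1,1,1,1).

Boundary ∂_2: C_2 → C_1 maps a triangle to the signed sum of its edges. For instance
  ∂acf = cf − af + ac,
  ∂bcf = cf − bf + bc.
This gives a 12×8 integer matrix of rank 7; reducing to Smith normal form yields diagonal entries (1,1,1,1,1,1,1).

Now H_k = ker ∂_k / im ∂_{k+1}, so:

  H_0: rank C_0 − rank ∂_1 = 6 − 5 = 1, and the invariant factors of ∂_1 are all 1, so H_0 ≅ Z.
  H_1: rank ker ∂_1 − rank ∂_2 = (12 − 5) − 7 = 0, and the invariant factors of ∂_2 are all 1, so H_1 ≅ 0.
  H_2: rank ker ∂_2 − rank ∂_3 = (8 − 7) − 0 = 1, and there is no ∂_3, so H_2 ≅ Z.

As a check, the Euler characteristic is 6 − 12 + 8 = 2, which agrees with 1 − 0 + 1 = 2.

Hence the Betti numbers are b_0 = 1, b_1 = 0, b_2 = 1.

b_0 = 1, b_1 = 0, b_2 = 1.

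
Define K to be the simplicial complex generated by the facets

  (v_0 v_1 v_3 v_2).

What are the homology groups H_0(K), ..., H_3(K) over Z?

H_0 = Z,  H_1 = 0,  H_2 = 0,  H_3 = 0.

Fix the vertex order v_0 < v_1 < v_2 < v_3 and write every simplex with vertices in increasing order. Then dim K = 3 and the simplices of K are:

  0-simplices (4): [v_0], [v_1], [v_2], [v_3]
  1-simplices (6): [v_0,v_1], [v_0,v_2], [v_0,v_3], [v_1,v_2], [v_1,v_3], [v_2,v_3]
  2-simplices (4): [v_0,v_1,v_2], [v_0,v_1,v_3], [v_0,v_2,v_3], [v_1,v_2,v_3]
  3-simplices (1): [v_0,v_1,v_2,v_3]

Hence C_0 ≅ Z^4, C_1 ≅ Z^6, C_2 ≅ Z^4, C_3 ≅ Z^1.

The boundary map ∂_1: C_1 → C_0 maps an edge to its endpoints' difference, ∂[p,q] = q − p.
This gives a 4×6 integer matrix of rank 3; reducing to Smith normal form yields diagonal entries (1,1,1).

Boundary ∂_2: C_2 → C_1 acts by ∂[p,q,r] = [q,r] − [p,r] + [p,q]. For instance
  ∂[v_1,v_2,v_3] = [v_2,v_3] − [v_1,v_3] + [v_1,v_2],
  ∂[v_0,v_1,v_2] = [v_1,v_2] − [v_0,v_2] + [v_0,v_1].
The resulting 6×4 matrix has rank 3, and its Smith normal form has invariant factors (1,1,1).

Boundary ∂_3: C_3 → C_2 sends each 3-simplex σ to the alternating sum Σ_i (−1)^i (σ with its i-th vertex removed). For instance
  ∂[v_0,v_1,v_2,v_3] = [v_1,v_2,v_3] − [v_0,v_2,v_3] + [v_0,v_1,v_3] − [v_0,v_1,v_2].
The 4×1 boundary matrix has rank 1 and Smith normal form diag(1).

Reading off H_k = ker ∂_k / im ∂_{k+1}:

  H_0: rank C_0 − rank ∂_1 = 4 − 3 = 1, and the invariant factors of ∂_1 are all 1, so H_0 ≅ Z.
  H_1: rank ker ∂_1 − rank ∂_2 = (6 − 3) − 3 = 0, and the invariant factors of ∂_2 are all 1, so H_1 ≅ 0.
  H_2: rank ker ∂_2 − rank ∂_3 = (4 − 3) − 1 = 0, and the invariant factors of ∂_3 are all 1, so H_2 ≅ 0.
  H_3: rank ker ∂_3 − rank ∂_4 = (1 − 1) − 0 = 0, and there is no ∂_4, so H_3 ≅ 0.

As a check, the Euler characteristic is 4 − 6 + 4 − 1 = 1, which agrees with 1 − 0 + 0 − 0 = 1.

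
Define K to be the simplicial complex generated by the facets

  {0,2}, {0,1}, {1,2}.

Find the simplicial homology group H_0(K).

H_0 = Z.

We work with the vertex ordering 0 < 1 < 2. The simplices of K, each written with vertices in increasing order, are:

  0-simplices (3): [0], [1], [2]
  1-simplices (3): [0,1], [0,2], [1,2]

Hence C_0 ≅ Z^3, C_1 ≅ Z^3.

∂_1: C_1 → C_0 maps an edge to its endpoints' difference, ∂[p,q] = q − p.
As a 3×3 matrix over Z this has rank 2, with invariant factors (1,1).

Computing H_k = (kernel of ∂_k) / (image of ∂_{k+1}):

  H_0: rank C_0 − rank ∂_1 = 3 − 2 = 1, and the invariant factors of ∂_1 are all 1, so H_0 ≅ Z.

(K is a triangulation of the circle S^1.)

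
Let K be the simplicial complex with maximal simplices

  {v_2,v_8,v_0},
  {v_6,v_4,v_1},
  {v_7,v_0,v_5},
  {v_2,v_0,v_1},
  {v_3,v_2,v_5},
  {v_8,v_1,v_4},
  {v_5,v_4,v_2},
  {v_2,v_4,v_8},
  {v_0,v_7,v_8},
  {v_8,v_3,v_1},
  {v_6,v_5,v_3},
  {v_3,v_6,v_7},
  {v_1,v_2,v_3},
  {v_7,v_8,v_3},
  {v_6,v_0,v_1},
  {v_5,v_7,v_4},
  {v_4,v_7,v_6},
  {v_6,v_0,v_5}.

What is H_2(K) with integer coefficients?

H_2 = 0.

Fix the vertex order v_0 < v_1 < v_2 < v_3 < v_4 < v_5 < v_6 < v_7 < v_8 and write every simplex with vertices in increasing order. Then dim K = 2 and the simplices of K are:

  0-simplices (9): [v_0], [v_1], [v_2], [v_3], [v_4], [v_5], [v_6], [v_7], [v_8]
  1-simplices (27): (27 of them)
  2-simplices (18): (18 of them)

so the chain groups are C_0 ≅ Z^9, C_1 ≅ Z^27, C_2 ≅ Z^18.

Boundary ∂_1: C_1 → C_0 sends each edge [p,q] (with p < q) to q − p. For instance
  ∂[v_0,v_7] = [v_7] − [v_0].
As a 9×27 matrix over Z this has rank 8, with invariant factors (1,1,1,1,1,1,1,1).

Boundary ∂_2: C_2 → C_1 maps a triangle to the signed sum of its edges. For instance
  ∂[v_0,v_5,v_7] = [v_5,v_7] − [v_0,v_7] + [v_0,v_5],
  ∂[v_4,v_6,v_7] = [v_6,v_7] − [v_4,v_7] + [v_4,v_6].
As a 27×18 matrix over Z this has rank 18, with invariant factors (1,1,1,1,1,1,1,1,1,1,1,1,1,1,1,1,1,2).

Computing H_k = (kernel of ∂_k) / (image of ∂_{k+1}):

  H_2: rank ker ∂_2 − rank ∂_3 = (18 − 18) − 0 = 0, and there is no ∂_3, so H_2 = 0.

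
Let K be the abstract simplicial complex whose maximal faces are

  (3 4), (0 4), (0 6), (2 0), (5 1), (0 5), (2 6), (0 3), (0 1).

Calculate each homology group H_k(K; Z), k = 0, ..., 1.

H_0 = Z,  H_1 = Z^3.

Fix the vertex order 0 < 1 < 2 < 3 < 4 < 5 < 6 and write every simplex with vertices in increasing order. Then dim K = 1 and the simplices of K are:

  0-simplices (7): [0], [1], [2], [3], [4], [5], [6]
  1-simplices (9): [0,1], [0,2], [0,3], [0,4], [0,5], [0,6], [1,5], [2,6], [3,4]

giving chain groups C_0 ≅ Z^7, C_1 ≅ Z^9.

Boundary ∂_1: C_1 → C_0 maps an edge to its endpoints' difference, ∂[p,q] = q − p. For instance
  ∂[0,3] = [3] − [0].
The 7×9 boundary matrix has rank 6 and Smith normal form diag(1,1,1,1,1,1).

Computing H_k = (kernel of ∂_k) / (image of ∂_{k+1}):

  H_0: rank C_0 − rank ∂_1 = 7 − 6 = 1, and the invariant factors of ∂_1 are all 1, so H_0 ≅ Z.
  H_1: rank ker ∂_1 − rank ∂_2 = (9 − 6) − 0 = 3, and there is no ∂_2, so H_1 ≅ Z^3.

As a check, the Euler characteristic is 7 − 9 = -2, which agrees with 1 − 3 = -2.
(K is a triangulation of a wedge of 3 circles.)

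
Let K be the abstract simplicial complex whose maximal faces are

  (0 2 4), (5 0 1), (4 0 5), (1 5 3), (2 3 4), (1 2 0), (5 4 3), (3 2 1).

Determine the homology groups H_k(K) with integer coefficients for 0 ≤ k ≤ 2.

K has 6 vertices, 12 edges, 8 triangles.
rank ∂_0 = 0, rank ∂_1 = 5 ⇒ b_0 = 6 − 0 − 5 = 1; all invariant factors of ∂_1 are 1 so no torsion. So H_0 ≅ Z.
rank ∂_1 = 5, rank ∂_2 = 7 ⇒ b_1 = 12 − 5 − 7 = 0; all invariant factors of ∂_2 are 1 so no torsion. So H_1 ≅ 0.
rank ∂_2 = 7, rank ∂_3 = 0 ⇒ b_2 = 8 − 7 − 0 = 1. So H_2 ≅ Z.

H_0 ≅ Z,  H_1 = 0,  H_2 ≅ Z.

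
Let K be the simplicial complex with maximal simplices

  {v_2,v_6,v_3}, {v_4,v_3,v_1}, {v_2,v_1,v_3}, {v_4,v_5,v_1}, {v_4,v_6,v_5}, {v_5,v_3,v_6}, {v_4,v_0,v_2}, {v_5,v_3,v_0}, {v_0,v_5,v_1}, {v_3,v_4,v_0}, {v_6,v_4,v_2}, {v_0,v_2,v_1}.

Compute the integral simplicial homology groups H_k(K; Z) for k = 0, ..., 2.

K has 7 vertices, 18 edges, 12 triangles.
rank ∂_0 = 0, rank ∂_1 = 6 ⇒ b_0 = 7 − 0 − 6 = 1; all invariant factors of ∂_1 are 1 so no torsion. So H_0 ≅ Z.
rank ∂_1 = 6, rank ∂_2 = 12 ⇒ b_1 = 18 − 6 − 12 = 0; ∂_2 has invariant factor(s) [2] giving torsion. So H_1 ≅ Z/2.
rank ∂_2 = 12, rank ∂_3 = 0 ⇒ b_2 = 12 − 12 − 0 = 0. So H_2 ≅ 0.

H_0 ≅ Z,  H_1 ≅ Z/2,  H_2 = 0.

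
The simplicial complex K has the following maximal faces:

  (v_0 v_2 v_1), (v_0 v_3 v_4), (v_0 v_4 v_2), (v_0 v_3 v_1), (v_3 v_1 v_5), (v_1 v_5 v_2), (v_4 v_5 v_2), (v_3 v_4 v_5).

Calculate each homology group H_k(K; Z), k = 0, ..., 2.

H_0 = Z,  H_1 = 0,  H_2 = Z.

Fix the vertex order v_0 < v_1 < v_2 < v_3 < v_4 < v_5 and write every simplex with vertices in increasing order. Then dim K = 2 and the simplices of K are:

  0-simplices (6): [v_0], [v_1], [v_2], [v_3], [v_4], [v_5]
  1-simplices (12): [v_0,v_1], [v_0,v_2], [v_0,v_3], [v_0,v_4], [v_1,v_2], [v_1,v_3], [v_1,v_5], [v_2,v_4], [v_2,v_5], [v_3,v_4], [v_3,v_5], [v_4,v_5]
  2-simplices (8): [v_0,v_1,v_2], [v_0,v_1,v_3], [v_0,v_2,v_4], [v_0,v_3,v_4], [v_1,v_2,v_5], [v_1,v_3,v_5], [v_2,v_4,v_5], [v_3,v_4,v_5]

Hence C_0 ≅ Z^6, C_1 ≅ Z^12, C_2 ≅ Z^8.

Boundary ∂_1: C_1 → C_0 maps an edge to its endpoints' difference, ∂[p,q] = q − p.
As a 6×12 matrix over Z this has rank 5, with invariant factors (1,1,1,1,1).

Boundary ∂_2: C_2 → C_1 acts by ∂[p,q,r] = [q,r] − [p,r] + [p,q]. For instance
  ∂[v_0,v_2,v_4] = [v_2,v_4] − [v_0,v_4] + [v_0,v_2],
  ∂[v_1,v_3,v_5] = [v_3,v_5] − [v_1,v_5] + [v_1,v_3].
The 12×8 boundary matrix has rank 7 and Smith normal form diag(1,1,1,1,1,1,1).

From H_k ≅ ker(∂_k) / im(∂_{k+1}) we obtain:

  H_0: rank C_0 − rank ∂_1 = 6 − 5 = 1, and the invariant factors of ∂_1 are all 1, so H_0 ≅ Z.
  H_1: rank ker ∂_1 − rank ∂_2 = (12 − 5) − 7 = 0, and the invariant factors of ∂_2 are all 1, so H_1 ≅ 0.
  H_2: rank ker ∂_2 − rank ∂_3 = (8 − 7) − 0 = 1, and there is no ∂_3, so H_2 ≅ Z.

As a check, the Euler characteristic is 6 − 12 + 8 = 2, which agrees with 1 − 0 + 1 = 2.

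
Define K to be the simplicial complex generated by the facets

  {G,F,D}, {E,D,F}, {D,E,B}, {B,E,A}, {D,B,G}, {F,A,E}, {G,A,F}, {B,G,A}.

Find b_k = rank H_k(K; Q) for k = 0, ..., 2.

b_0 = 1, b_1 = 0, b_2 = 1.

Order the vertices as A < B < D < E < F < G. Listing each simplex with vertices in this order, K has dimension 2 with simplices:

  0-simplices (6): A, B, D, E, F, G
  1-simplices (12): AB, AE, AF, AG, BD, BE, BG, DE, DF, DG, EF, FG
  2-simplices (8): ABE, ABG, AEF, AFG, BDE, BDG, DEF, DFG

so the chain groups are C_0 ≅ Z^6, C_1 ≅ Z^12, C_2 ≅ Z^8.

Boundary ∂_1: C_1 → C_0 is given by ∂[p,q] = [q] − [p]. For instance
  ∂DF = F − D.
As a 6×12 matrix over Z this has rank 5, with invariant factors (1,1,1,1,1).

∂_2: C_2 → C_1 sends each 2-simplex [p,q,r] to [q,r] − [p,r] + [p,q]. For instance
  ∂DEF = EF − DF + DE,
  ∂BDE = DE − BE + BD.
As a 12×8 matrix over Z this has rank 7, with invariant factors (1,1,1,1,1,1,1).

From H_k ≅ ker(∂_k) / im(∂_{k+1}) we obtain:

  H_0: rank C_0 − rank ∂_1 = 6 − 5 = 1, and the invariant factors of ∂_1 are all 1, so H_0 ≅ Z.
  H_1: rank ker ∂_1 − rank ∂_2 = (12 − 5) − 7 = 0, and the invariant factors of ∂_2 are all 1, so H_1 ≅ 0.
  H_2: rank ker ∂_2 − rank ∂_3 = (8 − 7) − 0 = 1, and there is no ∂_3, so H_2 ≅ Z.

As a check, the Euler characteristic is 6 − 12 + 8 = 2, which agrees with 1 − 0 + 1 = 2.

Hence the Betti numbers are b_0 = 1, b_1 = 0, b_2 = 1.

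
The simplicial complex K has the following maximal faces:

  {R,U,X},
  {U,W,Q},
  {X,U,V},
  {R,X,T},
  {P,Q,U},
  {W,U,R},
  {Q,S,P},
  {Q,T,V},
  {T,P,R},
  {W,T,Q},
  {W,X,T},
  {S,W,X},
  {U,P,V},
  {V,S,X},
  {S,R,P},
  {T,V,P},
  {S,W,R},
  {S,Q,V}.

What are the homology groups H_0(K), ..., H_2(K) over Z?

Order the vertices as P < Q < R < S < T < U < V < W < X. Listing each simplex with vertices in this order, K has dimension 2 with simplices:

  0-simplices (9): P, Q, R, S, T, U, V, W, X
  1-simplices (27): PQ, PR, PS, PT, PU, PV, QS, QT, QU, QV, QW, RS, RT, RU, RW, RX, SV, SW, SX, TV, TW, TX, UV, UW, UX, VX, WX
  2-simplices (18): PQS, PQU, PRS, PRT, PTV, PUV, QSV, QTV, QTW, QUW, RSW, RTX, RUW, RUX, SVX, SWX, TWX, UVX

so the chain groups are C_0 ≅ Z^9, C_1 ≅ Z^27, C_2 ≅ Z^18.

∂_1: C_1 → C_0 sends each edge [p,q] (with p < q) to q − p. For instance
  ∂TW = W − T.
As a 9×27 matrix over Z this has rank 8, with invariant factors (1,1,1,1,1,1,1,1).

The boundary map ∂_2: C_2 → C_1 acts by ∂[p,q,r] = [q,r] − [p,r] + [p,q]. For instance
  ∂TWX = WX − TX + TW,
  ∂QTV = TV − QV + QT.
The 27×18 boundary matrix has rank 18 and Smith normal form diag(1,1,1,1,1,1,1,1,1,1,1,1,1,1,1,1,1,2).

Reading off H_k = ker ∂_k / im ∂_{k+1}:

  H_0: rank C_0 − rank ∂_1 = 9 − 8 = 1, and the invariant factors of ∂_1 are all 1, so H_0 ≅ Z.
  H_1: rank ker ∂_1 − rank ∂_2 = (27 − 8) − 18 = 1, and ∂_2 has invariant factor 2 > 1, so H_1 ≅ Z × Z/2.
  H_2: rank ker ∂_2 − rank ∂_3 = (18 − 18) − 0 = 0, and there is no ∂_3, so H_2 ≅ 0.

As a check, the Euler characteristic is 9 − 27 + 18 = 0, which agrees with 1 − 1 + 0 = 0.

H_0 = Z,  H_1 = Z × Z/2,  H_2 = 0.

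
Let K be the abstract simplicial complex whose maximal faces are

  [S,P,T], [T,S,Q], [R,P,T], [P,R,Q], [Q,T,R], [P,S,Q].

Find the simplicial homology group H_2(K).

H_2 = Z.

Order the vertices as P < Q < R < S < T. Listing each simplex with vertices in this order, K has dimension 2 with simplices:

  0-simplices (5): P, Q, R, S, T
  1-simplices (9): PQ, PR, PS, PT, QR, QS, QT, RT, ST
  2-simplices (6): PQR, PQS, PRT, PST, QRT, QST

so the chain groups are C_0 ≅ Z^5, C_1 ≅ Z^9, C_2 ≅ Z^6.

Boundary ∂_1: C_1 → C_0 is given by ∂[p,q] = [q] − [p].
The resulting 5×9 matrix has rank 4, and its Smith normal form has invariant factors (1,1,1,1).

The boundary map ∂_2: C_2 → C_1 sends each 2-simplex [p,q,r] to [q,r] − [p,r] + [p,q]. For instance
  ∂QRT = RT − QT + QR,
  ∂PST = ST − PT + PS.
The 9×6 boundary matrix has rank 5 and Smith normal form diag(1,1,1,1,1).

Now H_k = ker ∂_k / im ∂_{k+1}, so:

  H_2: rank ker ∂_2 − rank ∂_3 = (6 − 5) − 0 = 1, and there is no ∂_3, so H_2 ≅ Z.

(K is a triangulation of the 2-sphere S^2.)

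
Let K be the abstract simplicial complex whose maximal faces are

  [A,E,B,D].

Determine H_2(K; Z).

We work with the vertex ordering A < B < D < E. The simplices of K, each written with vertices in increasing order, are:

  0-simplices (4): A, B, D, E
  1-simplices (6): AB, AD, AE, BD, BE, DE
  2-simplices (4): ABD, ABE, ADE, BDE
  3-simplices (1): ABDE

so the chain groups are C_0 ≅ Z^4, C_1 ≅ Z^6, C_2 ≅ Z^4, C_3 ≅ Z^1.

∂_1: C_1 → C_0 sends each edge [p,q] (with p < q) to q − p.
The 4×6 boundary matrix has rank 3 and Smith normal form diag(1,1,1).

The boundary map ∂_2: C_2 → C_1 maps a triangle to the signed sum of its edges. For instance
  ∂ADE = DE − AE + AD,
  ∂ABE = BE − AE + AB.
The 6×4 boundary matrix has rank 3 and Smith normal form diag(1,1,1).

∂_3: C_3 → C_2 sends each 3-simplex σ to the alternating sum Σ_i (−1)^i (σ with its i-th vertex removed). For instance
  ∂ABDE = BDE − ADE + ABE − ABD.
As a 4×1 matrix over Z this has rank 1, with invariant factors (1).

Now H_k = ker ∂_k / im ∂_{k+1}, so:

  H_2: rank ker ∂_2 − rank ∂_3 = (4 − 3) − 1 = 0, and the invariant factors of ∂_3 are all 1, so H_2 ≅ 0.

H_2 = 0.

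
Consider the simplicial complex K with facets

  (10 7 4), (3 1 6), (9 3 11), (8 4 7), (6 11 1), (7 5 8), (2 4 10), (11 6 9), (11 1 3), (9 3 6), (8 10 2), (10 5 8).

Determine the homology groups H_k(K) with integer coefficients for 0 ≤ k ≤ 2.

H_0 ≅ Z^2,  H_1 ≅ Z,  H_2 ≅ Z.

K has 11 vertices, 21 edges, 12 triangles.
rank ∂_0 = 0, rank ∂_1 = 9 ⇒ b_0 = 11 − 0 − 9 = 2; all invariant factors of ∂_1 are 1 so no torsion. So H_0 ≅ Z^2.
rank ∂_1 = 9, rank ∂_2 = 11 ⇒ b_1 = 21 − 9 − 11 = 1; all invariant factors of ∂_2 are 1 so no torsion. So H_1 ≅ Z.
rank ∂_2 = 11, rank ∂_3 = 0 ⇒ b_2 = 12 − 11 − 0 = 1. So H_2 ≅ Z.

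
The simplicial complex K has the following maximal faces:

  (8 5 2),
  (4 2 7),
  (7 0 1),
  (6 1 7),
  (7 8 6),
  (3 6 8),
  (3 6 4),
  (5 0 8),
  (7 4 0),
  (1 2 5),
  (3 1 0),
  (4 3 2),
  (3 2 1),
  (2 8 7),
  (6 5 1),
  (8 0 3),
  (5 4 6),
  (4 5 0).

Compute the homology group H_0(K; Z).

H_0 ≅ Z.

Order the vertices as 0 < 1 < 2 < 3 < 4 < 5 < 6 < 7 < 8. Listing each simplex with vertices in this order, K has dimension 2 with simplices:

  0-simplices (9): [0], [1], [2], [3], [4], [5], [6], [7], [8]
  1-simplices (27): (27 of them)
  2-simplices (18): [0,1,3], [0,1,7], [0,3,8], [0,4,5], [0,4,7], [0,5,8], [1,2,3], [1,2,5], [1,5,6], [1,6,7], [2,3,4], [2,4,7], [2,5,8], [2,7,8], [3,4,6], [3,6,8], [4,5,6], [6,7,8]

so the chain groups are C_0 ≅ Z^9, C_1 ≅ Z^27, C_2 ≅ Z^18.

∂_1: C_1 → C_0 maps an edge to its endpoints' difference, ∂[p,q] = q − p.
This gives a 9×27 integer matrix of rank 8; reducing to Smith normal form yields diagonal entries (1,1,1,1,1,1,1,1).

Boundary ∂_2: C_2 → C_1 acts by ∂[p,q,r] = [q,r] − [p,r] + [p,q]. For instance
  ∂[0,1,7] = [1,7] − [0,7] + [0,1],
  ∂[3,4,6] = [4,6] − [3,6] + [3,4].
This gives a 27×18 integer matrix of rank 17; reducing to Smith normal form yields diagonal entries (1,1,1,1,1,1,1,1,1,1,1,1,1,1,1,1,1).

Now H_k = ker ∂_k / im ∂_{k+1}, so:

  H_0: rank C_0 − rank ∂_1 = 9 − 8 = 1, and the invariant factors of ∂_1 are all 1, so H_0 ≅ Z.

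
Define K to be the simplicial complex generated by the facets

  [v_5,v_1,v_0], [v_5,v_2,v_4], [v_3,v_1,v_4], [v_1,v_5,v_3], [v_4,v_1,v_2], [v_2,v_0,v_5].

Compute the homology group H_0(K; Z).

H_0 ≅ Z.

Order the vertices as v_0 < v_1 < v_2 < v_3 < v_4 < v_5. Listing each simplex with vertices in this order, K has dimension 2 with simplices:

  0-simplices (6): [v_0], [v_1], [v_2], [v_3], [v_4], [v_5]
  1-simplices (12): [v_0,v_1], [v_0,v_2], [v_0,v_5], [v_1,v_2], [v_1,v_3], [v_1,v_4], [v_1,v_5], [v_2,v_4], [v_2,v_5], [v_3,v_4], [v_3,v_5], [v_4,v_5]
  2-simplices (6): [v_0,v_1,v_5], [v_0,v_2,v_5], [v_1,v_2,v_4], [v_1,v_3,v_4], [v_1,v_3,v_5], [v_2,v_4,v_5]

so the chain groups are C_0 ≅ Z^6, C_1 ≅ Z^12, C_2 ≅ Z^6.

∂_1: C_1 → C_0 is given by ∂[p,q] = [q] − [p].
As a 6×12 matrix over Z this has rank 5, with invariant factors (1,1,1,1,1).

The boundary map ∂_2: C_2 → C_1 acts by ∂[p,q,r] = [q,r] − [p,r] + [p,q]. For instance
  ∂[v_0,v_2,v_5] = [v_2,v_5] − [v_0,v_5] + [v_0,v_2],
  ∂[v_1,v_3,v_5] = [v_3,v_5] − [v_1,v_5] + [v_1,v_3].
As a 12×6 matrix over Z this has rank 6, with invariant factors (1,1,1,1,1,1).

From H_k ≅ ker(∂_k) / im(∂_{k+1}) we obtain:

  H_0: rank C_0 − rank ∂_1 = 6 − 5 = 1, and the invariant factors of ∂_1 are all 1, so H_0 ≅ Z.

(K is a triangulation of the cylinder S^1 x I.)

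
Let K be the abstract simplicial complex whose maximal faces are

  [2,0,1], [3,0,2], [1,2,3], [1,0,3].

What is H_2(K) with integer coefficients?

We work with the vertex ordering 0 < 1 < 2 < 3. The simplices of K, each written with vertices in increasing order, are:

  0-simplices (4): [0], [1], [2], [3]
  1-simplices (6): [0,1], [0,2], [0,3], [1,2], [1,3], [2,3]
  2-simplices (4): [0,1,2], [0,1,3], [0,2,3], [1,2,3]

giving chain groups C_0 ≅ Z^4, C_1 ≅ Z^6, C_2 ≅ Z^4.

The boundary map ∂_1: C_1 → C_0 maps an edge to its endpoints' difference, ∂[p,q] = q − p.
The 4×6 boundary matrix has rank 3 and Smith normal form diag(1,1,1).

∂_2: C_2 → C_1 maps a triangle to the signed sum of its edges. For instance
  ∂[0,1,2] = [1,2] − [0,2] + [0,1],
  ∂[1,2,3] = [2,3] − [1,3] + [1,2].
The 6×4 boundary matrix has rank 3 and Smith normal form diag(1,1,1).

Reading off H_k = ker ∂_k / im ∂_{k+1}:

  H_2: rank ker ∂_2 − rank ∂_3 = (4 − 3) − 0 = 1, and there is no ∂_3, so H_2 = Z.

H_2 = Z.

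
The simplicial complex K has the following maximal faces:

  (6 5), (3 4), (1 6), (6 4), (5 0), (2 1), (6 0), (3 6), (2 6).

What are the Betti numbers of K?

Take the total order 0 < 1 < 2 < 3 < 4 < 5 < 6 on the vertex set. Then K (dimension 1) consists of the simplices:

  0-simplices (7): [0], [1], [2], [3], [4], [5], [6]
  1-simplices (9): [0,5], [0,6], [1,2], [1,6], [2,6], [3,4], [3,6], [4,6], [5,6]

Hence C_0 ≅ Z^7, C_1 ≅ Z^9.

∂_1: C_1 → C_0 maps an edge to its endpoints' difference, ∂[p,q] = q − p.
The 7×9 boundary matrix has rank 6 and Smith normal form diag(1,1,1,1,1,1).

Computing H_k = (kernel of ∂_k) / (image of ∂_{k+1}):

  H_0: rank C_0 − rank ∂_1 = 7 − 6 = 1, and the invariant factors of ∂_1 are all 1, so H_0 = Z.
  H_1: rank ker ∂_1 − rank ∂_2 = (9 − 6) − 0 = 3, and there is no ∂_2, so H_1 = Z^3.

As a check, the Euler characteristic is 7 − 9 = -2, which agrees with 1 − 3 = -2.

Hence the Betti numbers are b_0 = 1, b_1 = 3.

b_0 = 1, b_1 = 3.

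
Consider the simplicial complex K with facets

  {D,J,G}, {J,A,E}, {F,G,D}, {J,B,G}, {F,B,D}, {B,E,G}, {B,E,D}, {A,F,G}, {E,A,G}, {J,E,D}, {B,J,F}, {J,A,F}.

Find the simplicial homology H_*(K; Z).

Order the vertices as A < B < D < E < F < G < J. Listing each simplex with vertices in this order, K has dimension 2 with simplices:

  0-simplices (7): A, B, D, E, F, G, J
  1-simplices (18): AE, AF, AG, AJ, BD, BE, BF, BG, BJ, DE, DF, DG, DJ, EG, EJ, FG, FJ, GJ
  2-simplices (12): AEG, AEJ, AFG, AFJ, BDE, BDF, BEG, BFJ, BGJ, DEJ, DFG, DGJ

giving chain groups C_0 ≅ Z^7, C_1 ≅ Z^18, C_2 ≅ Z^12.

Boundary ∂_1: C_1 → C_0 sends each edge [p,q] (with p < q) to q − p. For instance
  ∂EJ = J − E.
As a 7×18 matrix over Z this has rank 6, with invariant factors (1,1,1,1,1,1).

Boundary ∂_2: C_2 → C_1 acts by ∂[p,q,r] = [q,r] − [p,r] + [p,q]. For instance
  ∂DFG = FG − DG + DF,
  ∂DEJ = EJ − DJ + DE.
The resulting 18×12 matrix has rank 12, and its Smith normal form has invariant factors (1,1,1,1,1,1,1,1,1,1,1,2).

Now H_k = ker ∂_k / im ∂_{k+1}, so:

  H_0: rank C_0 − rank ∂_1 = 7 − 6 = 1, and the invariant factors of ∂_1 are all 1, so H_0 ≅ Z.
  H_1: rank ker ∂_1 − rank ∂_2 = (18 − 6) − 12 = 0, and ∂_2 has invariant factor 2 > 1, so H_1 ≅ Z/2.
  H_2: rank ker ∂_2 − rank ∂_3 = (12 − 12) − 0 = 0, and there is no ∂_3, so H_2 ≅ 0.

As a check, the Euler characteristic is 7 − 18 + 12 = 1, which agrees with 1 − 0 + 0 = 1.
(K is a triangulation of the real projective plane RP^2.)

H_0 = Z,  H_1 = Z/2,  H_2 = 0.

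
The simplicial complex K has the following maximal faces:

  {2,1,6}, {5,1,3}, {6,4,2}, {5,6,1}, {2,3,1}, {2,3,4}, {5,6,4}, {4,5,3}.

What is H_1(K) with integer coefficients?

We work with the vertex ordering 1 < 2 < 3 < 4 < 5 < 6. The simplices of K, each written with vertices in increasing order, are:

  0-simplices (6): [1], [2], [3], [4], [5], [6]
  1-simplices (12): [1,2], [1,3], [1,5], [1,6], [2,3], [2,4], [2,6], [3,4], [3,5], [4,5], [4,6], [5,6]
  2-simplices (8): [1,2,3], [1,2,6], [1,3,5], [1,5,6], [2,3,4], [2,4,6], [3,4,5], [4,5,6]

giving chain groups C_0 ≅ Z^6, C_1 ≅ Z^12, C_2 ≅ Z^8.

The boundary map ∂_1: C_1 → C_0 is given by ∂[p,q] = [q] − [p]. For instance
  ∂[1,5] = [5] − [1].
The resulting 6×12 matrix has rank 5, and its Smith normal form has invariant factors (1,1,1,1,1).

∂_2: C_2 → C_1 maps a triangle to the signed sum of its edges. For instance
  ∂[1,5,6] = [5,6] − [1,6] + [1,5],
  ∂[1,2,3] = [2,3] − [1,3] + [1,2].
The resulting 12×8 matrix has rank 7, and its Smith normal form has invariant factors (1,1,1,1,1,1,1).

From H_k ≅ ker(∂_k) / im(∂_{k+1}) we obtain:

  H_1: rank ker ∂_1 − rank ∂_2 = (12 − 5) − 7 = 0, and the invariant factors of ∂_2 are all 1, so H_1 = 0.

(K is a triangulation of the 2-sphere S^2.)

H_1 ≅ 0.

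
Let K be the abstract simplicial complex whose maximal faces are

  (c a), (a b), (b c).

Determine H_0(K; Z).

We work with the vertex ordering a < b < c. The simplices of K, each written with vertices in increasing order, are:

  0-simplices (3): a, b, c
  1-simplices (3): ab, ac, bc

Hence C_0 ≅ Z^3, C_1 ≅ Z^3.

Boundary ∂_1: C_1 → C_0 sends each edge [p,q] (with p < q) to q − p.
The resulting 3×3 matrix has rank 2, and its Smith normal form has invariant factors (1,1).

Computing H_k = (kernel of ∂_k) / (image of ∂_{k+1}):

  H_0: rank C_0 − rank ∂_1 = 3 − 2 = 1, and the invariant factors of ∂_1 are all 1, so H_0 = Z.

H_0 ≅ Z.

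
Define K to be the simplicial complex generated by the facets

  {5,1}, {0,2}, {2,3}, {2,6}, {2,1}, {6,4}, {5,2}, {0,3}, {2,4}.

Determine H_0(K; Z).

H_0 = Z.

We work with the vertex ordering 0 < 1 < 2 < 3 < 4 < 5 < 6. The simplices of K, each written with vertices in increasing order, are:

  0-simplices (7): [0], [1], [2], [3], [4], [5], [6]
  1-simplices (9): [0,2], [0,3], [1,2], [1,5], [2,3], [2,4], [2,5], [2,6], [4,6]

so the chain groups are C_0 ≅ Z^7, C_1 ≅ Z^9.

Boundary ∂_1: C_1 → C_0 is given by ∂[p,q] = [q] − [p]. For instance
  ∂[2,5] = [5] − [2].
The 7×9 boundary matrix has rank 6 and Smith normal form diag(1,1,1,1,1,1).

Computing H_k = (kernel of ∂_k) / (image of ∂_{k+1}):

  H_0: rank C_0 − rank ∂_1 = 7 − 6 = 1, and the invariant factors of ∂_1 are all 1, so H_0 ≅ Z.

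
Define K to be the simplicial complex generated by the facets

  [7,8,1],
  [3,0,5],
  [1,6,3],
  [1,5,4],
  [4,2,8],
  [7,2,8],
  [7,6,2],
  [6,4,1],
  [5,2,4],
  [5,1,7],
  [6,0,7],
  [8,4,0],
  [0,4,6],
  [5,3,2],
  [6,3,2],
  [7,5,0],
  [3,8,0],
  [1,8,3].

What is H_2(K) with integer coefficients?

H_2 ≅ Z.

Order the vertices as 0 < 1 < 2 < 3 < 4 < 5 < 6 < 7 < 8. Listing each simplex with vertices in this order, K has dimension 2 with simplices:

  0-simplices (9): [0], [1], [2], [3], [4], [5], [6], [7], [8]
  1-simplices (27): (27 of them)
  2-simplices (18): [0,3,5], [0,3,8], [0,4,6], [0,4,8], [0,5,7], [0,6,7], [1,3,6], [1,3,8], [1,4,5], [1,4,6], [1,5,7], [1,7,8], [2,3,5], [2,3,6], [2,4,5], [2,4,8], [2,6,7], [2,7,8]

Hence C_0 ≅ Z^9, C_1 ≅ Z^27, C_2 ≅ Z^18.

The boundary map ∂_1: C_1 → C_0 maps an edge to its endpoints' difference, ∂[p,q] = q − p.
The resulting 9×27 matrix has rank 8, and its Smith normal form has invariant factors (1,1,1,1,1,1,1,1).

The boundary map ∂_2: C_2 → C_1 acts by ∂[p,q,r] = [q,r] − [p,r] + [p,q]. For instance
  ∂[0,3,5] = [3,5] − [0,5] + [0,3],
  ∂[1,4,6] = [4,6] − [1,6] + [1,4].
The resulting 27×18 matrix has rank 17, and its Smith normal form has invariant factors (1,1,1,1,1,1,1,1,1,1,1,1,1,1,1,1,1).

From H_k ≅ ker(∂_k) / im(∂_{k+1}) we obtain:

  H_2: rank ker ∂_2 − rank ∂_3 = (18 − 17) − 0 = 1, and there is no ∂_3, so H_2 ≅ Z.

(K is a triangulation of the torus T^2.)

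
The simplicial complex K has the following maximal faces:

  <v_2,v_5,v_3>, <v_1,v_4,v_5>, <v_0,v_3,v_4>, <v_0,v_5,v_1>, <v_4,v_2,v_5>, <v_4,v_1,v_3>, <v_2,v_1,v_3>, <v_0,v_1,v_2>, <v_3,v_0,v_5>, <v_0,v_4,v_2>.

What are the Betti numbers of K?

b_0 = 1, b_1 = 0, b_2 = 0.

We work with the vertex ordering v_0 < v_1 < v_2 < v_3 < v_4 < v_5. The simplices of K, each written with vertices in increasing order, are:

  0-simplices (6): [v_0], [v_1], [v_2], [v_3], [v_4], [v_5]
  1-simplices (15): (15 of them)
  2-simplices (10): [v_0,v_1,v_2], [v_0,v_1,v_5], [v_0,v_2,v_4], [v_0,v_3,v_4], [v_0,v_3,v_5], [v_1,v_2,v_3], [v_1,v_3,v_4], [v_1,v_4,v_5], [v_2,v_3,v_5], [v_2,v_4,v_5]

giving chain groups C_0 ≅ Z^6, C_1 ≅ Z^15, C_2 ≅ Z^10.

∂_1: C_1 → C_0 is given by ∂[p,q] = [q] − [p].
This gives a 6×15 integer matrix of rank 5; reducing to Smith normal form yields diagonal entries (1,1,1,1,1).

∂_2: C_2 → C_1 maps a triangle to the signed sum of its edges. For instance
  ∂[v_1,v_2,v_3] = [v_2,v_3] − [v_1,v_3] + [v_1,v_2],
  ∂[v_2,v_4,v_5] = [v_4,v_5] − [v_2,v_5] + [v_2,v_4].
This gives a 15×10 integer matrix of rank 10; reducing to Smith normal form yields diagonal entries (1,1,1,1,1,1,1,1,1,2).

Now H_k = ker ∂_k / im ∂_{k+1}, so:

  H_0: rank C_0 − rank ∂_1 = 6 − 5 = 1, and the invariant factors of ∂_1 are all 1, so H_0 = Z.
  H_1: rank ker ∂_1 − rank ∂_2 = (15 − 5) − 10 = 0, and ∂_2 has invariant factor 2 > 1, so H_1 = Z_2.
  H_2: rank ker ∂_2 − rank ∂_3 = (10 − 10) − 0 = 0, and there is no ∂_3, so H_2 = 0.

As a check, the Euler characteristic is 6 − 15 + 10 = 1, which agrees with 1 − 0 + 0 = 1.

Hence the Betti numbers are b_0 = 1, b_1 = 0, b_2 = 0.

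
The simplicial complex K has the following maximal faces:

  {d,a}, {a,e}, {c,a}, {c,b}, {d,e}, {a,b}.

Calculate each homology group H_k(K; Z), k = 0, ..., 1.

H_0 ≅ Z,  H_1 ≅ Z^2.

Fix the vertex order a < b < c < d < e and write every simplex with vertices in increasing order. Then dim K = 1 and the simplices of K are:

  0-simplices (5): a, b, c, d, e
  1-simplices (6): ab, ac, ad, ae, bc, de

so the chain groups are C_0 ≅ Z^5, C_1 ≅ Z^6.

∂_1: C_1 → C_0 sends each edge [p,q] (with p < q) to q − p. For instance
  ∂ad = d − a.
The 5×6 boundary matrix has rank 4 and Smith normal form diag(1,1,1,1).

Now H_k = ker ∂_k / im ∂_{k+1}, so:

  H_0: rank C_0 − rank ∂_1 = 5 − 4 = 1, and the invariant factors of ∂_1 are all 1, so H_0 ≅ Z.
  H_1: rank ker ∂_1 − rank ∂_2 = (6 − 4) − 0 = 2, and there is no ∂_2, so H_1 ≅ Z^2.

As a check, the Euler characteristic is 5 − 6 = -1, which agrees with 1 − 2 = -1.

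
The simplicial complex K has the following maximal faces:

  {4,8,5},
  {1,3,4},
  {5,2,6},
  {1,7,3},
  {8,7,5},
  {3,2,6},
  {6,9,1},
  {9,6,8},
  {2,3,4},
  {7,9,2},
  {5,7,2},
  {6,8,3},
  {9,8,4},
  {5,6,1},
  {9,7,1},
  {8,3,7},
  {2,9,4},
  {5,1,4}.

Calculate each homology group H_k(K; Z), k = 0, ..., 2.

Take the total order 1 < 2 < 3 < 4 < 5 < 6 < 7 < 8 < 9 on the vertex set. Then K (dimension 2) consists of the simplices:

  0-simplices (9): [1], [2], [3], [4], [5], [6], [7], [8], [9]
  1-simplices (27): (27 of them)
  2-simplices (18): [1,3,4], [1,3,7], [1,4,5], [1,5,6], [1,6,9], [1,7,9], [2,3,4], [2,3,6], [2,4,9], [2,5,6], [2,5,7], [2,7,9], [3,6,8], [3,7,8], [4,5,8], [4,8,9], [5,7,8], [6,8,9]

giving chain groups C_0 ≅ Z^9, C_1 ≅ Z^27, C_2 ≅ Z^18.

Boundary ∂_1: C_1 → C_0 maps an edge to its endpoints' difference, ∂[p,q] = q − p. For instance
  ∂[2,9] = [9] − [2].
This gives a 9×27 integer matrix of rank 8; reducing to Smith normal form yields diagonal entries (1,1,1,1,1,1,1,1).

The boundary map ∂_2: C_2 → C_1 sends each 2-simplex [p,q,r] to [q,r] − [p,r] + [p,q]. For instance
  ∂[2,3,4] = [3,4] − [2,4] + [2,3],
  ∂[3,7,8] = [7,8] − [3,8] + [3,7].
As a 27×18 matrix over Z this has rank 17, with invariant factors (1,1,1,1,1,1,1,1,1,1,1,1,1,1,1,1,1).

Now H_k = ker ∂_k / im ∂_{k+1}, so:

  H_0: rank C_0 − rank ∂_1 = 9 − 8 = 1, and the invariant factors of ∂_1 are all 1, so H_0 = Z.
  H_1: rank ker ∂_1 − rank ∂_2 = (27 − 8) − 17 = 2, and the invariant factors of ∂_2 are all 1, so H_1 = Z^2.
  H_2: rank ker ∂_2 − rank ∂_3 = (18 − 17) − 0 = 1, and there is no ∂_3, so H_2 = Z.

H_0 = Z,  H_1 = Z^2,  H_2 = Z.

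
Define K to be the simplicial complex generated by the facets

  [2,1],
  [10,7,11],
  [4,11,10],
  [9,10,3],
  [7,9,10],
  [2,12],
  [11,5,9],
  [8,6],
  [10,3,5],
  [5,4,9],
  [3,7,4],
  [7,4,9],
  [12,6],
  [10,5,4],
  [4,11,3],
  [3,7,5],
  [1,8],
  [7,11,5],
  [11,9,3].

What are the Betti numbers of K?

Order the vertices as 1 < 2 < 3 < 4 < 5 < 6 < 7 < 8 < 9 < 10 < 11 < 12. Listing each simplex with vertices in this order, K has dimension 2 with simplices:

  0-simplices (12): [1], [2], [3], [4], [5], [6], [7], [8], [9], [10], [11], [12]
  1-simplices (26): (26 of them)
  2-simplices (14): [3,4,7], [3,4,11], [3,5,7], [3,5,10], [3,9,10], [3,9,11], [4,5,9], [4,5,10], [4,7,9], [4,10,11], [5,7,11], [5,9,11], [7,9,10], [7,10,11]

giving chain groups C_0 ≅ Z^12, C_1 ≅ Z^26, C_2 ≅ Z^14.

The boundary map ∂_1: C_1 → C_0 maps an edge to its endpoints' difference, ∂[p,q] = q − p. For instance
  ∂[3,9] = [9] − [3].
The 12×26 boundary matrix has rank 10 and Smith normal form diag(1,1,1,1,1,1,1,1,1,1).

The boundary map ∂_2: C_2 → C_1 sends each 2-simplex [p,q,r] to [q,r] − [p,r] + [p,q]. For instance
  ∂[4,5,9] = [5,9] − [4,9] + [4,5],
  ∂[5,7,11] = [7,11] − [5,11] + [5,7].
As a 26×14 matrix over Z this has rank 13, with invariant factors (1,1,1,1,1,1,1,1,1,1,1,1,1).

Computing H_k = (kernel of ∂_k) / (image of ∂_{k+1}):

  H_0: rank C_0 − rank ∂_1 = 12 − 10 = 2, and the invariant factors of ∂_1 are all 1, so H_0 ≅ Z^2.
  H_1: rank ker ∂_1 − rank ∂_2 = (26 − 10) − 13 = 3, and the invariant factors of ∂_2 are all 1, so H_1 ≅ Z^3.
  H_2: rank ker ∂_2 − rank ∂_3 = (14 − 13) − 0 = 1, and there is no ∂_3, so H_2 ≅ Z.

As a check, the Euler characteristic is 12 − 26 + 14 = 0, which agrees with 2 − 3 + 1 = 0.

Hence the Betti numbers are b_0 = 2, b_1 = 3, b_2 = 1.

b_0 = 2, b_1 = 3, b_2 = 1.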